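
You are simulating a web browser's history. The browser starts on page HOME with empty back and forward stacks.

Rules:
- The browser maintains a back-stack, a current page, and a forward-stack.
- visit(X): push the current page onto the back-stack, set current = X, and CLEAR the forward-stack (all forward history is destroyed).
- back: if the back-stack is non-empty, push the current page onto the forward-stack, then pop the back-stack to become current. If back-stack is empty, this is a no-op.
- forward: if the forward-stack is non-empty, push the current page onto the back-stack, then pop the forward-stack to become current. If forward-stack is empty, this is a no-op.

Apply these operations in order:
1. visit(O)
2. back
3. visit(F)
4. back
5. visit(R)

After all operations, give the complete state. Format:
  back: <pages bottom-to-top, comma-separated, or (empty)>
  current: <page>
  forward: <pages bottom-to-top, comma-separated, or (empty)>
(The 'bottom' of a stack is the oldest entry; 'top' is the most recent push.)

After 1 (visit(O)): cur=O back=1 fwd=0
After 2 (back): cur=HOME back=0 fwd=1
After 3 (visit(F)): cur=F back=1 fwd=0
After 4 (back): cur=HOME back=0 fwd=1
After 5 (visit(R)): cur=R back=1 fwd=0

Answer: back: HOME
current: R
forward: (empty)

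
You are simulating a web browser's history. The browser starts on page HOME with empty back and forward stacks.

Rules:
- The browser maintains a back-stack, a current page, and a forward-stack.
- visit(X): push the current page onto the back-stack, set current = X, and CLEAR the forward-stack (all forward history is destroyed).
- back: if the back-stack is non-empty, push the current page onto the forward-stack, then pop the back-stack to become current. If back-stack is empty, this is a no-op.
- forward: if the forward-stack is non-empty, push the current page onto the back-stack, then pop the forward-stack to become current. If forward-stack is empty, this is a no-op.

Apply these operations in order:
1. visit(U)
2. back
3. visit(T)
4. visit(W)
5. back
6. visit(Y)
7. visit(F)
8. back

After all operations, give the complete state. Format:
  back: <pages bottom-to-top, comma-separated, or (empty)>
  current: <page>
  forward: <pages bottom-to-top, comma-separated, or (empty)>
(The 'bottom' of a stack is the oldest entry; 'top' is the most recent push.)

Answer: back: HOME,T
current: Y
forward: F

Derivation:
After 1 (visit(U)): cur=U back=1 fwd=0
After 2 (back): cur=HOME back=0 fwd=1
After 3 (visit(T)): cur=T back=1 fwd=0
After 4 (visit(W)): cur=W back=2 fwd=0
After 5 (back): cur=T back=1 fwd=1
After 6 (visit(Y)): cur=Y back=2 fwd=0
After 7 (visit(F)): cur=F back=3 fwd=0
After 8 (back): cur=Y back=2 fwd=1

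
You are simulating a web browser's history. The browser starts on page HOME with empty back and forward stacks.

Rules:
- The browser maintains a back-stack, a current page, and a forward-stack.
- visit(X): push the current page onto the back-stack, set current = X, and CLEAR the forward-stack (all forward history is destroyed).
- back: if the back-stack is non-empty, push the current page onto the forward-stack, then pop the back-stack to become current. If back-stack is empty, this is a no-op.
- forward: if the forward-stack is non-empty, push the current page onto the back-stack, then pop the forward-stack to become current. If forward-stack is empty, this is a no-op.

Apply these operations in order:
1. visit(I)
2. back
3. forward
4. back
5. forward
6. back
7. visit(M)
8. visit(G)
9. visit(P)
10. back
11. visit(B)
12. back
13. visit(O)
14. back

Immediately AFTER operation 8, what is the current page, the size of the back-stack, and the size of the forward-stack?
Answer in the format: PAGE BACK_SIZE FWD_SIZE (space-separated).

After 1 (visit(I)): cur=I back=1 fwd=0
After 2 (back): cur=HOME back=0 fwd=1
After 3 (forward): cur=I back=1 fwd=0
After 4 (back): cur=HOME back=0 fwd=1
After 5 (forward): cur=I back=1 fwd=0
After 6 (back): cur=HOME back=0 fwd=1
After 7 (visit(M)): cur=M back=1 fwd=0
After 8 (visit(G)): cur=G back=2 fwd=0

G 2 0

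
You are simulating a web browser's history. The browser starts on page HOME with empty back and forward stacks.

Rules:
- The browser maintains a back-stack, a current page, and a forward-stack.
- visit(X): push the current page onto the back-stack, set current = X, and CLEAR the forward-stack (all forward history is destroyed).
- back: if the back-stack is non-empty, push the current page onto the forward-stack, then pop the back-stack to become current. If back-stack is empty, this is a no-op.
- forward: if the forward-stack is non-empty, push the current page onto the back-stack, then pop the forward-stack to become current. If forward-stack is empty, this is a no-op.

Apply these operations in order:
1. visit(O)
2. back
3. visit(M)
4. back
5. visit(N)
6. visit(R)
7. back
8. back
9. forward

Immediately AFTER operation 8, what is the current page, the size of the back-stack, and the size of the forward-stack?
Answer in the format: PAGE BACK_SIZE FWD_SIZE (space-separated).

After 1 (visit(O)): cur=O back=1 fwd=0
After 2 (back): cur=HOME back=0 fwd=1
After 3 (visit(M)): cur=M back=1 fwd=0
After 4 (back): cur=HOME back=0 fwd=1
After 5 (visit(N)): cur=N back=1 fwd=0
After 6 (visit(R)): cur=R back=2 fwd=0
After 7 (back): cur=N back=1 fwd=1
After 8 (back): cur=HOME back=0 fwd=2

HOME 0 2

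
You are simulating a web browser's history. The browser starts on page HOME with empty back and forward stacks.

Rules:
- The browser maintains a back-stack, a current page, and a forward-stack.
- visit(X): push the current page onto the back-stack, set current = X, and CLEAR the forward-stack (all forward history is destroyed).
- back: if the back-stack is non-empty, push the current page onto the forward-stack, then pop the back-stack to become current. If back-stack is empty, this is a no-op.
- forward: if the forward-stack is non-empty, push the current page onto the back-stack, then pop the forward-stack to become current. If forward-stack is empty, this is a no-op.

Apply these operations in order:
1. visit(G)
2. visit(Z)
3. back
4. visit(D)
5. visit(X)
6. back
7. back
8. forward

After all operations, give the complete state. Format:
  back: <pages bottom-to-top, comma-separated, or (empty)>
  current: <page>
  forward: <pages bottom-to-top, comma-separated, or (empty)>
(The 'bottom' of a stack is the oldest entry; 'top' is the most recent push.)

After 1 (visit(G)): cur=G back=1 fwd=0
After 2 (visit(Z)): cur=Z back=2 fwd=0
After 3 (back): cur=G back=1 fwd=1
After 4 (visit(D)): cur=D back=2 fwd=0
After 5 (visit(X)): cur=X back=3 fwd=0
After 6 (back): cur=D back=2 fwd=1
After 7 (back): cur=G back=1 fwd=2
After 8 (forward): cur=D back=2 fwd=1

Answer: back: HOME,G
current: D
forward: X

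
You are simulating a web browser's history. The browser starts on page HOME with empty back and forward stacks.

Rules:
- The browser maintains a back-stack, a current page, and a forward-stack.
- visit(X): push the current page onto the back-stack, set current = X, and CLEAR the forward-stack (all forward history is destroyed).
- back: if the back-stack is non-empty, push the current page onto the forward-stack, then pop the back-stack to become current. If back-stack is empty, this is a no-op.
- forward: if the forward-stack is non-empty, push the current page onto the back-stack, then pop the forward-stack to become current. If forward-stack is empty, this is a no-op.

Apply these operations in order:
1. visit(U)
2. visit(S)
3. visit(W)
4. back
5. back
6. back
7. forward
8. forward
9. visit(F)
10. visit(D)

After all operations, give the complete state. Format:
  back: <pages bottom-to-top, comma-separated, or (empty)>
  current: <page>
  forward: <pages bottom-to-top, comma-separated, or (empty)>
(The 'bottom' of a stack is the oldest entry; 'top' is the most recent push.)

After 1 (visit(U)): cur=U back=1 fwd=0
After 2 (visit(S)): cur=S back=2 fwd=0
After 3 (visit(W)): cur=W back=3 fwd=0
After 4 (back): cur=S back=2 fwd=1
After 5 (back): cur=U back=1 fwd=2
After 6 (back): cur=HOME back=0 fwd=3
After 7 (forward): cur=U back=1 fwd=2
After 8 (forward): cur=S back=2 fwd=1
After 9 (visit(F)): cur=F back=3 fwd=0
After 10 (visit(D)): cur=D back=4 fwd=0

Answer: back: HOME,U,S,F
current: D
forward: (empty)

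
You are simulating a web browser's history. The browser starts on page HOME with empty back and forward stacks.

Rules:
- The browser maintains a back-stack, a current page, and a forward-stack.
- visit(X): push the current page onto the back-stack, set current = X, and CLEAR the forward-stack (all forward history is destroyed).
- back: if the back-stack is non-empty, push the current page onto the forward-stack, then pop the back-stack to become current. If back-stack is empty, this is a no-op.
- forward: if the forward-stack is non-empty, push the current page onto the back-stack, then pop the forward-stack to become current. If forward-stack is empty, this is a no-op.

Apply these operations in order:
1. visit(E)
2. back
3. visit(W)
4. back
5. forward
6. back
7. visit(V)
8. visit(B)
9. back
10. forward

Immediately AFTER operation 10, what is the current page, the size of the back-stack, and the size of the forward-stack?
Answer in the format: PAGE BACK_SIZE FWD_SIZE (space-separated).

After 1 (visit(E)): cur=E back=1 fwd=0
After 2 (back): cur=HOME back=0 fwd=1
After 3 (visit(W)): cur=W back=1 fwd=0
After 4 (back): cur=HOME back=0 fwd=1
After 5 (forward): cur=W back=1 fwd=0
After 6 (back): cur=HOME back=0 fwd=1
After 7 (visit(V)): cur=V back=1 fwd=0
After 8 (visit(B)): cur=B back=2 fwd=0
After 9 (back): cur=V back=1 fwd=1
After 10 (forward): cur=B back=2 fwd=0

B 2 0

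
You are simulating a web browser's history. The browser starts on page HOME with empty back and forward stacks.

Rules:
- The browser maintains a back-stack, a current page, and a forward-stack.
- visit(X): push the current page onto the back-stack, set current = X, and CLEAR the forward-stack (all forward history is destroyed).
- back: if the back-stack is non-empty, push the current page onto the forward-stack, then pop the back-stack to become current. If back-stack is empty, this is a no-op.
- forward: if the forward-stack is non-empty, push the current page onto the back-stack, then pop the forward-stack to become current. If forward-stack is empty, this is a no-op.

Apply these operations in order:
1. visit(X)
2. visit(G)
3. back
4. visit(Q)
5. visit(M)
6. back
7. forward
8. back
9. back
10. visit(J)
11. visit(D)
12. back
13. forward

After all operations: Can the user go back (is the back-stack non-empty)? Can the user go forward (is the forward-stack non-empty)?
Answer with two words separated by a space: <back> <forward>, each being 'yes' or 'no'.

Answer: yes no

Derivation:
After 1 (visit(X)): cur=X back=1 fwd=0
After 2 (visit(G)): cur=G back=2 fwd=0
After 3 (back): cur=X back=1 fwd=1
After 4 (visit(Q)): cur=Q back=2 fwd=0
After 5 (visit(M)): cur=M back=3 fwd=0
After 6 (back): cur=Q back=2 fwd=1
After 7 (forward): cur=M back=3 fwd=0
After 8 (back): cur=Q back=2 fwd=1
After 9 (back): cur=X back=1 fwd=2
After 10 (visit(J)): cur=J back=2 fwd=0
After 11 (visit(D)): cur=D back=3 fwd=0
After 12 (back): cur=J back=2 fwd=1
After 13 (forward): cur=D back=3 fwd=0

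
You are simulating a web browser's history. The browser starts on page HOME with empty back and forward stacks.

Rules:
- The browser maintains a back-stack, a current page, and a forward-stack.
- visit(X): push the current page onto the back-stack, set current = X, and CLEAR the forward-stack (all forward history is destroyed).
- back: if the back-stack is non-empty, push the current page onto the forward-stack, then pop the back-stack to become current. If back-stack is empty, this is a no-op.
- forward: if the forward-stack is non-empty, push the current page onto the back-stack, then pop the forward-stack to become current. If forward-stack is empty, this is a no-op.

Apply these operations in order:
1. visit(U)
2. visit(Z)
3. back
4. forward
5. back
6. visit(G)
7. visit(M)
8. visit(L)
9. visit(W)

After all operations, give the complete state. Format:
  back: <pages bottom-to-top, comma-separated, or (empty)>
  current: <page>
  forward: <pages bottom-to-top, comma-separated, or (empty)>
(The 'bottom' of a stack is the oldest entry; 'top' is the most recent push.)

Answer: back: HOME,U,G,M,L
current: W
forward: (empty)

Derivation:
After 1 (visit(U)): cur=U back=1 fwd=0
After 2 (visit(Z)): cur=Z back=2 fwd=0
After 3 (back): cur=U back=1 fwd=1
After 4 (forward): cur=Z back=2 fwd=0
After 5 (back): cur=U back=1 fwd=1
After 6 (visit(G)): cur=G back=2 fwd=0
After 7 (visit(M)): cur=M back=3 fwd=0
After 8 (visit(L)): cur=L back=4 fwd=0
After 9 (visit(W)): cur=W back=5 fwd=0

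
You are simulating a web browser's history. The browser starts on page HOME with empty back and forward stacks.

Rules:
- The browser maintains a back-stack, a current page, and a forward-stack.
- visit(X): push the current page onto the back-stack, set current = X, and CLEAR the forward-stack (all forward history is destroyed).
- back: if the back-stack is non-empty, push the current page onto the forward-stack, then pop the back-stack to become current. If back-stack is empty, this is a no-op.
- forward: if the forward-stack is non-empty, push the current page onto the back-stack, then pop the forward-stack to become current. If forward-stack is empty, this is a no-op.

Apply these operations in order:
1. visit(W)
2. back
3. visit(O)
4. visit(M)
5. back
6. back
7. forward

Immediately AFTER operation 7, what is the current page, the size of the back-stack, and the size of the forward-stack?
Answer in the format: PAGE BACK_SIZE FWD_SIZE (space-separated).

After 1 (visit(W)): cur=W back=1 fwd=0
After 2 (back): cur=HOME back=0 fwd=1
After 3 (visit(O)): cur=O back=1 fwd=0
After 4 (visit(M)): cur=M back=2 fwd=0
After 5 (back): cur=O back=1 fwd=1
After 6 (back): cur=HOME back=0 fwd=2
After 7 (forward): cur=O back=1 fwd=1

O 1 1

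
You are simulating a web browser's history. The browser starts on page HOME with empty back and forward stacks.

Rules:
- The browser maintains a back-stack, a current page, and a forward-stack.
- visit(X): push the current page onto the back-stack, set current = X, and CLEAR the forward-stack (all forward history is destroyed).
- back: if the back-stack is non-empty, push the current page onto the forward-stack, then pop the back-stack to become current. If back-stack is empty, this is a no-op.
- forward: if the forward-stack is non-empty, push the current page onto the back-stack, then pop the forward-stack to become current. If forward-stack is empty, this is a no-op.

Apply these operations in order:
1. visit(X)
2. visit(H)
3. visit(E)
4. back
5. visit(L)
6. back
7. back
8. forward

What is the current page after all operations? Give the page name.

Answer: H

Derivation:
After 1 (visit(X)): cur=X back=1 fwd=0
After 2 (visit(H)): cur=H back=2 fwd=0
After 3 (visit(E)): cur=E back=3 fwd=0
After 4 (back): cur=H back=2 fwd=1
After 5 (visit(L)): cur=L back=3 fwd=0
After 6 (back): cur=H back=2 fwd=1
After 7 (back): cur=X back=1 fwd=2
After 8 (forward): cur=H back=2 fwd=1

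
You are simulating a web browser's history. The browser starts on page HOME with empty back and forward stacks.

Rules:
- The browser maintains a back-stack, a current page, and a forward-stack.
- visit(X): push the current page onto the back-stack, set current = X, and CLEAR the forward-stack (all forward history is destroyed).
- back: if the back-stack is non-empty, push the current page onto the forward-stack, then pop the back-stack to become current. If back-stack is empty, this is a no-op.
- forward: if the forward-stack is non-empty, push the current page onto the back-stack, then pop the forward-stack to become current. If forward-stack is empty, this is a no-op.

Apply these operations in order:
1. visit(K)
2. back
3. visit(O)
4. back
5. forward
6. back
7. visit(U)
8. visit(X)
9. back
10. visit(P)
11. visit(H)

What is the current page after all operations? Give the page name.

After 1 (visit(K)): cur=K back=1 fwd=0
After 2 (back): cur=HOME back=0 fwd=1
After 3 (visit(O)): cur=O back=1 fwd=0
After 4 (back): cur=HOME back=0 fwd=1
After 5 (forward): cur=O back=1 fwd=0
After 6 (back): cur=HOME back=0 fwd=1
After 7 (visit(U)): cur=U back=1 fwd=0
After 8 (visit(X)): cur=X back=2 fwd=0
After 9 (back): cur=U back=1 fwd=1
After 10 (visit(P)): cur=P back=2 fwd=0
After 11 (visit(H)): cur=H back=3 fwd=0

Answer: H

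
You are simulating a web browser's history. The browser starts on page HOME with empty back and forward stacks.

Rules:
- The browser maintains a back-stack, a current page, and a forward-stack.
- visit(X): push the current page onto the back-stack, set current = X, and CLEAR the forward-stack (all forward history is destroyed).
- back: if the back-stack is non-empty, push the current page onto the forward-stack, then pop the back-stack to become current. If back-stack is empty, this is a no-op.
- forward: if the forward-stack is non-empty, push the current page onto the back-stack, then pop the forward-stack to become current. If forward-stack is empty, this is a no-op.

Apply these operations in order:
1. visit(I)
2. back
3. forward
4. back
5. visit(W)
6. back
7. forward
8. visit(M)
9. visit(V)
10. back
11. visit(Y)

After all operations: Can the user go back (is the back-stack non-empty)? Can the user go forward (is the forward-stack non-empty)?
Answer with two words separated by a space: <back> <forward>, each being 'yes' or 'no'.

Answer: yes no

Derivation:
After 1 (visit(I)): cur=I back=1 fwd=0
After 2 (back): cur=HOME back=0 fwd=1
After 3 (forward): cur=I back=1 fwd=0
After 4 (back): cur=HOME back=0 fwd=1
After 5 (visit(W)): cur=W back=1 fwd=0
After 6 (back): cur=HOME back=0 fwd=1
After 7 (forward): cur=W back=1 fwd=0
After 8 (visit(M)): cur=M back=2 fwd=0
After 9 (visit(V)): cur=V back=3 fwd=0
After 10 (back): cur=M back=2 fwd=1
After 11 (visit(Y)): cur=Y back=3 fwd=0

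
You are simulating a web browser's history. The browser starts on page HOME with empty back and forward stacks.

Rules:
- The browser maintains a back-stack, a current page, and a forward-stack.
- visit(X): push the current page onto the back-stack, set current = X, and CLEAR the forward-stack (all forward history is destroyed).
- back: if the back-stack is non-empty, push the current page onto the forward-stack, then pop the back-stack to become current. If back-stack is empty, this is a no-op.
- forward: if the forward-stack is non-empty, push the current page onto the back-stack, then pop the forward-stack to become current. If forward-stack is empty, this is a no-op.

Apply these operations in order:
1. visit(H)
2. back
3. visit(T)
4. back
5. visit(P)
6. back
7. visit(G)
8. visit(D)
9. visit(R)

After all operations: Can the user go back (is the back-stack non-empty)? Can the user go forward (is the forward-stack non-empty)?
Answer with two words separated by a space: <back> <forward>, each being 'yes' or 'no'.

Answer: yes no

Derivation:
After 1 (visit(H)): cur=H back=1 fwd=0
After 2 (back): cur=HOME back=0 fwd=1
After 3 (visit(T)): cur=T back=1 fwd=0
After 4 (back): cur=HOME back=0 fwd=1
After 5 (visit(P)): cur=P back=1 fwd=0
After 6 (back): cur=HOME back=0 fwd=1
After 7 (visit(G)): cur=G back=1 fwd=0
After 8 (visit(D)): cur=D back=2 fwd=0
After 9 (visit(R)): cur=R back=3 fwd=0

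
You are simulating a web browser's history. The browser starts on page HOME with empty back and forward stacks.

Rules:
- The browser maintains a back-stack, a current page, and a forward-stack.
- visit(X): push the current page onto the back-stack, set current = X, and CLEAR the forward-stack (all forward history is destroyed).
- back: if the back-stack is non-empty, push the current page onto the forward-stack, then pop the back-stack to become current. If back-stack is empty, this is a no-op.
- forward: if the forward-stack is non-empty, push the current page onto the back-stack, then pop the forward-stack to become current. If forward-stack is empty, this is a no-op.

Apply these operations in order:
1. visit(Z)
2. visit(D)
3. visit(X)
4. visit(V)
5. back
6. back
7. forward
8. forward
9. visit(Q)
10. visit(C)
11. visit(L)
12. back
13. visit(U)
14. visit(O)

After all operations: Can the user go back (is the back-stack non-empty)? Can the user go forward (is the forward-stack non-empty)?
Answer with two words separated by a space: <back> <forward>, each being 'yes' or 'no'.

After 1 (visit(Z)): cur=Z back=1 fwd=0
After 2 (visit(D)): cur=D back=2 fwd=0
After 3 (visit(X)): cur=X back=3 fwd=0
After 4 (visit(V)): cur=V back=4 fwd=0
After 5 (back): cur=X back=3 fwd=1
After 6 (back): cur=D back=2 fwd=2
After 7 (forward): cur=X back=3 fwd=1
After 8 (forward): cur=V back=4 fwd=0
After 9 (visit(Q)): cur=Q back=5 fwd=0
After 10 (visit(C)): cur=C back=6 fwd=0
After 11 (visit(L)): cur=L back=7 fwd=0
After 12 (back): cur=C back=6 fwd=1
After 13 (visit(U)): cur=U back=7 fwd=0
After 14 (visit(O)): cur=O back=8 fwd=0

Answer: yes no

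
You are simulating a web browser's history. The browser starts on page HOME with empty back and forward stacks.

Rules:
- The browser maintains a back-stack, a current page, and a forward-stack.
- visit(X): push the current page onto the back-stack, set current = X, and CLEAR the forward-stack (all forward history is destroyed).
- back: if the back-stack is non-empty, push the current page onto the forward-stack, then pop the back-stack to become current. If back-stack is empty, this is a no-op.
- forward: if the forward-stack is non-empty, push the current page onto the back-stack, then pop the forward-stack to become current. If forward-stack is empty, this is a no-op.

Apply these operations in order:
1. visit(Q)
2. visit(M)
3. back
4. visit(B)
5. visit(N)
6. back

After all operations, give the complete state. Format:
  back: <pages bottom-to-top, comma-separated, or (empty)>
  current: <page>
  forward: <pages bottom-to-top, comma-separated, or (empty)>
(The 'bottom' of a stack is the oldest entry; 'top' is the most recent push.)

Answer: back: HOME,Q
current: B
forward: N

Derivation:
After 1 (visit(Q)): cur=Q back=1 fwd=0
After 2 (visit(M)): cur=M back=2 fwd=0
After 3 (back): cur=Q back=1 fwd=1
After 4 (visit(B)): cur=B back=2 fwd=0
After 5 (visit(N)): cur=N back=3 fwd=0
After 6 (back): cur=B back=2 fwd=1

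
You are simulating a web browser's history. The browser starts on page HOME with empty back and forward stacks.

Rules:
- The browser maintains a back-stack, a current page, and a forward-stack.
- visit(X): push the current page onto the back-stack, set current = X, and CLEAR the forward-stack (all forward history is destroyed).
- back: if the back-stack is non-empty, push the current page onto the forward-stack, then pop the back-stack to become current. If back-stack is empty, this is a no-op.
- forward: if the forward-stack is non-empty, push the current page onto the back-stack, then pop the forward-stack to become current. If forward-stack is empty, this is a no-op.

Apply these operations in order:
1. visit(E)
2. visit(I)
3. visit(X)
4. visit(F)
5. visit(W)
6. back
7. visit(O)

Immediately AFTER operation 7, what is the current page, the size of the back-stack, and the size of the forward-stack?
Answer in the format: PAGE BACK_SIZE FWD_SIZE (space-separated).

After 1 (visit(E)): cur=E back=1 fwd=0
After 2 (visit(I)): cur=I back=2 fwd=0
After 3 (visit(X)): cur=X back=3 fwd=0
After 4 (visit(F)): cur=F back=4 fwd=0
After 5 (visit(W)): cur=W back=5 fwd=0
After 6 (back): cur=F back=4 fwd=1
After 7 (visit(O)): cur=O back=5 fwd=0

O 5 0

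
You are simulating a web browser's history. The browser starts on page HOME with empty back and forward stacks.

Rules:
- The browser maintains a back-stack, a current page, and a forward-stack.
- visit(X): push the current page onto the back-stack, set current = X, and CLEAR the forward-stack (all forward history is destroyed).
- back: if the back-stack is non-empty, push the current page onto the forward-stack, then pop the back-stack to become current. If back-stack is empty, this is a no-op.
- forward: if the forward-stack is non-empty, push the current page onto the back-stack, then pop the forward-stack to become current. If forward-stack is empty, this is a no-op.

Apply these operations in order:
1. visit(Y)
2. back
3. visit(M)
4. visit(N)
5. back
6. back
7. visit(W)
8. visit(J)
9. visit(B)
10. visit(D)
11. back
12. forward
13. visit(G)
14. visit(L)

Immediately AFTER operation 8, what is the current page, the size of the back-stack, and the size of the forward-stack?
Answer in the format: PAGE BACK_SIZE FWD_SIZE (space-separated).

After 1 (visit(Y)): cur=Y back=1 fwd=0
After 2 (back): cur=HOME back=0 fwd=1
After 3 (visit(M)): cur=M back=1 fwd=0
After 4 (visit(N)): cur=N back=2 fwd=0
After 5 (back): cur=M back=1 fwd=1
After 6 (back): cur=HOME back=0 fwd=2
After 7 (visit(W)): cur=W back=1 fwd=0
After 8 (visit(J)): cur=J back=2 fwd=0

J 2 0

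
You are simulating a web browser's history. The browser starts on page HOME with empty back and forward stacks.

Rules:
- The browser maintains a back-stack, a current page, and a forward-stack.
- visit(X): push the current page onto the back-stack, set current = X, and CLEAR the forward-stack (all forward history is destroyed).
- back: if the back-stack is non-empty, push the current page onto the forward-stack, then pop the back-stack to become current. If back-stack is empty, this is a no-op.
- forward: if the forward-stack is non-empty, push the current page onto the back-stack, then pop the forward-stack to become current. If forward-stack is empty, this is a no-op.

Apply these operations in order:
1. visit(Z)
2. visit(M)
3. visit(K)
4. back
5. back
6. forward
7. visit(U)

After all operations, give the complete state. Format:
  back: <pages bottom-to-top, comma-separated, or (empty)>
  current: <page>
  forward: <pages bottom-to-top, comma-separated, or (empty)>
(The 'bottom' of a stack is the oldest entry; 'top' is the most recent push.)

After 1 (visit(Z)): cur=Z back=1 fwd=0
After 2 (visit(M)): cur=M back=2 fwd=0
After 3 (visit(K)): cur=K back=3 fwd=0
After 4 (back): cur=M back=2 fwd=1
After 5 (back): cur=Z back=1 fwd=2
After 6 (forward): cur=M back=2 fwd=1
After 7 (visit(U)): cur=U back=3 fwd=0

Answer: back: HOME,Z,M
current: U
forward: (empty)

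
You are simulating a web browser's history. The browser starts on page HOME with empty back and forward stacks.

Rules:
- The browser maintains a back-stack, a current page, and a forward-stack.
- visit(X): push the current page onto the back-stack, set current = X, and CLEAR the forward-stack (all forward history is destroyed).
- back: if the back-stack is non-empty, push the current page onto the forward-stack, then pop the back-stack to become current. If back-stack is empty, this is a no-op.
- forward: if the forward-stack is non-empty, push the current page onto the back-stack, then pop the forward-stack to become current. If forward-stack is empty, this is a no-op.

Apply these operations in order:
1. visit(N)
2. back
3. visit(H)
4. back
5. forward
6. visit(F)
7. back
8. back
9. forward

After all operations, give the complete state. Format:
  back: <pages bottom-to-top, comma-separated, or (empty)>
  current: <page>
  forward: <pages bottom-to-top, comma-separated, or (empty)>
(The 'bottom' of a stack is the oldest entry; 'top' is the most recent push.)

Answer: back: HOME
current: H
forward: F

Derivation:
After 1 (visit(N)): cur=N back=1 fwd=0
After 2 (back): cur=HOME back=0 fwd=1
After 3 (visit(H)): cur=H back=1 fwd=0
After 4 (back): cur=HOME back=0 fwd=1
After 5 (forward): cur=H back=1 fwd=0
After 6 (visit(F)): cur=F back=2 fwd=0
After 7 (back): cur=H back=1 fwd=1
After 8 (back): cur=HOME back=0 fwd=2
After 9 (forward): cur=H back=1 fwd=1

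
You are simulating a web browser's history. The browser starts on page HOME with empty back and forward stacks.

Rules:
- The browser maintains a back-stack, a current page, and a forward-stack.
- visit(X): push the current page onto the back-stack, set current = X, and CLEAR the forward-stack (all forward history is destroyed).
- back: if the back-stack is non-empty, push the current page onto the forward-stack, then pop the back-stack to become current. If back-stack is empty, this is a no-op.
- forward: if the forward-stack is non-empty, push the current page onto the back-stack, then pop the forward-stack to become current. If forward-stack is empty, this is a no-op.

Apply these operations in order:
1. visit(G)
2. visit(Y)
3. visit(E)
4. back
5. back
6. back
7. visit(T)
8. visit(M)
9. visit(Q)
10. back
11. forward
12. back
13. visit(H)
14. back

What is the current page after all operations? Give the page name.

Answer: M

Derivation:
After 1 (visit(G)): cur=G back=1 fwd=0
After 2 (visit(Y)): cur=Y back=2 fwd=0
After 3 (visit(E)): cur=E back=3 fwd=0
After 4 (back): cur=Y back=2 fwd=1
After 5 (back): cur=G back=1 fwd=2
After 6 (back): cur=HOME back=0 fwd=3
After 7 (visit(T)): cur=T back=1 fwd=0
After 8 (visit(M)): cur=M back=2 fwd=0
After 9 (visit(Q)): cur=Q back=3 fwd=0
After 10 (back): cur=M back=2 fwd=1
After 11 (forward): cur=Q back=3 fwd=0
After 12 (back): cur=M back=2 fwd=1
After 13 (visit(H)): cur=H back=3 fwd=0
After 14 (back): cur=M back=2 fwd=1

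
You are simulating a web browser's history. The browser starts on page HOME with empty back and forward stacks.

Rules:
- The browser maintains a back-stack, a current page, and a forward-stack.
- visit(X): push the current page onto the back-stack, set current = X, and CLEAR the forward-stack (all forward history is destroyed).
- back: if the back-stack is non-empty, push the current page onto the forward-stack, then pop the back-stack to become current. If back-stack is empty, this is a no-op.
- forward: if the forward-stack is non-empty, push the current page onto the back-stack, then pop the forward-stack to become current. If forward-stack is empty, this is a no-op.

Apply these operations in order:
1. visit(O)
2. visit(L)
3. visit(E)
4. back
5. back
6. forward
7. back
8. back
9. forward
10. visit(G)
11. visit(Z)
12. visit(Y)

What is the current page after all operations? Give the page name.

After 1 (visit(O)): cur=O back=1 fwd=0
After 2 (visit(L)): cur=L back=2 fwd=0
After 3 (visit(E)): cur=E back=3 fwd=0
After 4 (back): cur=L back=2 fwd=1
After 5 (back): cur=O back=1 fwd=2
After 6 (forward): cur=L back=2 fwd=1
After 7 (back): cur=O back=1 fwd=2
After 8 (back): cur=HOME back=0 fwd=3
After 9 (forward): cur=O back=1 fwd=2
After 10 (visit(G)): cur=G back=2 fwd=0
After 11 (visit(Z)): cur=Z back=3 fwd=0
After 12 (visit(Y)): cur=Y back=4 fwd=0

Answer: Y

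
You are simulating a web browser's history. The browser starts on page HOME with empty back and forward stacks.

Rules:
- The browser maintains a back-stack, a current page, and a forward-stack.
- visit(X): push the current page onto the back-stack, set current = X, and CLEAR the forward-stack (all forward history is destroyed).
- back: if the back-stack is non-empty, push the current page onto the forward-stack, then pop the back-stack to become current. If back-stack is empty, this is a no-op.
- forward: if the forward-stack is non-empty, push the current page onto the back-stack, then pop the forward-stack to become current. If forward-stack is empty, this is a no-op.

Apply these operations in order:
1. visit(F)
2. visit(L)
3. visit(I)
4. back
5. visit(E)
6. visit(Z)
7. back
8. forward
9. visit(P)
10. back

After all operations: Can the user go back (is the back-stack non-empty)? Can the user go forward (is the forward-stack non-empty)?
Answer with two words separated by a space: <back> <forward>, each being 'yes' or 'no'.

Answer: yes yes

Derivation:
After 1 (visit(F)): cur=F back=1 fwd=0
After 2 (visit(L)): cur=L back=2 fwd=0
After 3 (visit(I)): cur=I back=3 fwd=0
After 4 (back): cur=L back=2 fwd=1
After 5 (visit(E)): cur=E back=3 fwd=0
After 6 (visit(Z)): cur=Z back=4 fwd=0
After 7 (back): cur=E back=3 fwd=1
After 8 (forward): cur=Z back=4 fwd=0
After 9 (visit(P)): cur=P back=5 fwd=0
After 10 (back): cur=Z back=4 fwd=1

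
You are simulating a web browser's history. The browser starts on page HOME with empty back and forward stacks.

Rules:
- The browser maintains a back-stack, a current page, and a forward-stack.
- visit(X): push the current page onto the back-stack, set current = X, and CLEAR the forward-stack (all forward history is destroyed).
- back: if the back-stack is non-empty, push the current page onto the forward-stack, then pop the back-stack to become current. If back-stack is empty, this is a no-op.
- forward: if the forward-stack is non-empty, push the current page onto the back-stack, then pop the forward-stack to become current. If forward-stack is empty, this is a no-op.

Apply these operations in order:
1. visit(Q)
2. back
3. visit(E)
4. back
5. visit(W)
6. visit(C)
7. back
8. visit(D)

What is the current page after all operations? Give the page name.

Answer: D

Derivation:
After 1 (visit(Q)): cur=Q back=1 fwd=0
After 2 (back): cur=HOME back=0 fwd=1
After 3 (visit(E)): cur=E back=1 fwd=0
After 4 (back): cur=HOME back=0 fwd=1
After 5 (visit(W)): cur=W back=1 fwd=0
After 6 (visit(C)): cur=C back=2 fwd=0
After 7 (back): cur=W back=1 fwd=1
After 8 (visit(D)): cur=D back=2 fwd=0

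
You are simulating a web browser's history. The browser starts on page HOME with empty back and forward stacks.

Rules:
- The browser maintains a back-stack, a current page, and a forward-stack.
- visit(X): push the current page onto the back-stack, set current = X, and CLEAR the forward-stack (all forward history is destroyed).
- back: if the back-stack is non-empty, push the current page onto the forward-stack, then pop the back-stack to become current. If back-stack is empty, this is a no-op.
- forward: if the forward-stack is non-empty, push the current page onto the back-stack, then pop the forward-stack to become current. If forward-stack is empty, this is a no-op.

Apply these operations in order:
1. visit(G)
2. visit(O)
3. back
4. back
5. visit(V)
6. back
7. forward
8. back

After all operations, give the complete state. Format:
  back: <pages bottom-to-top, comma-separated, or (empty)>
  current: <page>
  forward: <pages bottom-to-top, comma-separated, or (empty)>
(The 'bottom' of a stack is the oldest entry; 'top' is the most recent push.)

Answer: back: (empty)
current: HOME
forward: V

Derivation:
After 1 (visit(G)): cur=G back=1 fwd=0
After 2 (visit(O)): cur=O back=2 fwd=0
After 3 (back): cur=G back=1 fwd=1
After 4 (back): cur=HOME back=0 fwd=2
After 5 (visit(V)): cur=V back=1 fwd=0
After 6 (back): cur=HOME back=0 fwd=1
After 7 (forward): cur=V back=1 fwd=0
After 8 (back): cur=HOME back=0 fwd=1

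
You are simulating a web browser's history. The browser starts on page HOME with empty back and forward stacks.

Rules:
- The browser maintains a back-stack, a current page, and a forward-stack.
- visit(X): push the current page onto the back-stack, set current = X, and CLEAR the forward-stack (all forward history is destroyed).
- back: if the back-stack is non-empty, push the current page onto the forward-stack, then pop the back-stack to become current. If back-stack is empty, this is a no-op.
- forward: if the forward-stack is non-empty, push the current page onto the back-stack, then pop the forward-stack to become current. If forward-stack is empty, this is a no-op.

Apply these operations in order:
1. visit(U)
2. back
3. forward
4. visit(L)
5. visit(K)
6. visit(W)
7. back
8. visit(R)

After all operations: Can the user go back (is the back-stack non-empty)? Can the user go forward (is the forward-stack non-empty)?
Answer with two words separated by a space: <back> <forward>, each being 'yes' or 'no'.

Answer: yes no

Derivation:
After 1 (visit(U)): cur=U back=1 fwd=0
After 2 (back): cur=HOME back=0 fwd=1
After 3 (forward): cur=U back=1 fwd=0
After 4 (visit(L)): cur=L back=2 fwd=0
After 5 (visit(K)): cur=K back=3 fwd=0
After 6 (visit(W)): cur=W back=4 fwd=0
After 7 (back): cur=K back=3 fwd=1
After 8 (visit(R)): cur=R back=4 fwd=0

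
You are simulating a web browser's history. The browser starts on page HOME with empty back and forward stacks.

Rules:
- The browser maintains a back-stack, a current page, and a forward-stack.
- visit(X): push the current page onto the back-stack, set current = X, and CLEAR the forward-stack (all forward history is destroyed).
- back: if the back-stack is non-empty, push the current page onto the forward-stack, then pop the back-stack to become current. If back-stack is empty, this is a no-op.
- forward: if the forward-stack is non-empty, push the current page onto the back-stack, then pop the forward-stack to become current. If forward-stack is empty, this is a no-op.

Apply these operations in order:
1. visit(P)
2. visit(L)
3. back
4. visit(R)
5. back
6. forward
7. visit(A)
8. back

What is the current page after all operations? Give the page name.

Answer: R

Derivation:
After 1 (visit(P)): cur=P back=1 fwd=0
After 2 (visit(L)): cur=L back=2 fwd=0
After 3 (back): cur=P back=1 fwd=1
After 4 (visit(R)): cur=R back=2 fwd=0
After 5 (back): cur=P back=1 fwd=1
After 6 (forward): cur=R back=2 fwd=0
After 7 (visit(A)): cur=A back=3 fwd=0
After 8 (back): cur=R back=2 fwd=1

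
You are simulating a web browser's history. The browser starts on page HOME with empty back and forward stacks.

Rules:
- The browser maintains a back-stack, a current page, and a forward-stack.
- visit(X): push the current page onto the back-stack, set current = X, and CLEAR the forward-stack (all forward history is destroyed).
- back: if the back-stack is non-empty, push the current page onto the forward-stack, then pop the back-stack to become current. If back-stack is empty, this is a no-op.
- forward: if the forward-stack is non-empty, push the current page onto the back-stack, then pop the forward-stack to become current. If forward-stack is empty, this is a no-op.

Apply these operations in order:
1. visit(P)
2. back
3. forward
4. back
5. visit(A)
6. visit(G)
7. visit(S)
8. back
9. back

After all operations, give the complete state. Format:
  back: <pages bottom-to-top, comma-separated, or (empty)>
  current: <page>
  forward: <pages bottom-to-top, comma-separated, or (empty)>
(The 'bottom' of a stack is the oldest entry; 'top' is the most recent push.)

After 1 (visit(P)): cur=P back=1 fwd=0
After 2 (back): cur=HOME back=0 fwd=1
After 3 (forward): cur=P back=1 fwd=0
After 4 (back): cur=HOME back=0 fwd=1
After 5 (visit(A)): cur=A back=1 fwd=0
After 6 (visit(G)): cur=G back=2 fwd=0
After 7 (visit(S)): cur=S back=3 fwd=0
After 8 (back): cur=G back=2 fwd=1
After 9 (back): cur=A back=1 fwd=2

Answer: back: HOME
current: A
forward: S,G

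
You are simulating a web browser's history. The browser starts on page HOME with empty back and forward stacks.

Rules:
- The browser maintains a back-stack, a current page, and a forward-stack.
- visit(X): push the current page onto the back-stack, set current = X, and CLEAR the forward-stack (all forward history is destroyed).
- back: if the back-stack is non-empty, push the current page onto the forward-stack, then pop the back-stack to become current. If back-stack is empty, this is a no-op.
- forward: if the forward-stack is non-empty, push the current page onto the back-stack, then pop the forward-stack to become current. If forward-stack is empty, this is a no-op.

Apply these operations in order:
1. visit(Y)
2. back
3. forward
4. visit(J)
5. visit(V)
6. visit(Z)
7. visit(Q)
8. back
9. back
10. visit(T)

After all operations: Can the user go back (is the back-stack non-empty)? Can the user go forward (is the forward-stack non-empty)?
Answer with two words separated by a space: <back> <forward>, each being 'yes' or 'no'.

After 1 (visit(Y)): cur=Y back=1 fwd=0
After 2 (back): cur=HOME back=0 fwd=1
After 3 (forward): cur=Y back=1 fwd=0
After 4 (visit(J)): cur=J back=2 fwd=0
After 5 (visit(V)): cur=V back=3 fwd=0
After 6 (visit(Z)): cur=Z back=4 fwd=0
After 7 (visit(Q)): cur=Q back=5 fwd=0
After 8 (back): cur=Z back=4 fwd=1
After 9 (back): cur=V back=3 fwd=2
After 10 (visit(T)): cur=T back=4 fwd=0

Answer: yes no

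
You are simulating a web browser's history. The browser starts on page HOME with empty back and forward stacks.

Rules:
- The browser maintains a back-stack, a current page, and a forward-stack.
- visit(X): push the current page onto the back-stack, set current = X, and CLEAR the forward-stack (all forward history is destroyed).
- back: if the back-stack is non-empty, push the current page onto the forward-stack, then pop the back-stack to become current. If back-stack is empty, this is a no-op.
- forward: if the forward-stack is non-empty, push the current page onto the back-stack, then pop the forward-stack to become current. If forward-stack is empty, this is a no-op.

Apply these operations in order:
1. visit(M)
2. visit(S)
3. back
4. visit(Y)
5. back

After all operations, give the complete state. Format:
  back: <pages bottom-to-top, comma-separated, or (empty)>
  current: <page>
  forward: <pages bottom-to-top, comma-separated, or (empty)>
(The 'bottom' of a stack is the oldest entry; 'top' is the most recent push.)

After 1 (visit(M)): cur=M back=1 fwd=0
After 2 (visit(S)): cur=S back=2 fwd=0
After 3 (back): cur=M back=1 fwd=1
After 4 (visit(Y)): cur=Y back=2 fwd=0
After 5 (back): cur=M back=1 fwd=1

Answer: back: HOME
current: M
forward: Y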